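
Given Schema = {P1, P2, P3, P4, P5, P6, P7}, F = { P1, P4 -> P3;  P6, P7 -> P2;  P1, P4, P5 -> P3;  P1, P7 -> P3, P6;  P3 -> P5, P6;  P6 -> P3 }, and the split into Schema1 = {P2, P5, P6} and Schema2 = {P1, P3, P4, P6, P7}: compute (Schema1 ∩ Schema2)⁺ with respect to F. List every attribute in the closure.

Schema1 ∩ Schema2 = {P6}.
P6 → P3 applies, adding P3
P3 → P5, P6 applies, adding P5
Closure: {P3, P5, P6}.

P3, P5, P6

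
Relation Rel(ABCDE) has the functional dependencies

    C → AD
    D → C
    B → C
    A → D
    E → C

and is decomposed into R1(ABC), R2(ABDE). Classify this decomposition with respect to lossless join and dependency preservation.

Lossless test: (AB)⁺ = {ABCD}, which contains all of one fragment — lossless.
Dependency preservation: C → AD; D → C; E → C are not contained in any single fragment, but the restricted closure of each left-hand side across the fragments still reaches the right-hand side; the remaining FDs each lie inside some fragment. All dependencies are preserved.

lossless and dependency-preserving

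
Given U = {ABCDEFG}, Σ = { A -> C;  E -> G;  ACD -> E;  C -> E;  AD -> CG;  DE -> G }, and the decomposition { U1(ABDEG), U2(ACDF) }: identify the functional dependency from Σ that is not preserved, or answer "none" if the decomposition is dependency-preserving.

Check C → E: no single fragment contains all of {CE}, and the restricted closure of {C} across the fragments never reaches {E}.
A → C is preserved.
E → G is preserved.
ACD → E is preserved.
AD → CG is preserved.
DE → G is preserved.

C -> E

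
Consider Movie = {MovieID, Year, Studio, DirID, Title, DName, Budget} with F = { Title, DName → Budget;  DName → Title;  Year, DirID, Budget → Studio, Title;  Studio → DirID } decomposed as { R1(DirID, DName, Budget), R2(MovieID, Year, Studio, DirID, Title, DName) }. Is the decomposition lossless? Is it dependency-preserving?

lossless but not dependency-preserving

Lossless test: (DirID, DName)⁺ = {DirID, Title, DName, Budget}, which contains all of one fragment — lossless.
Dependency preservation: the restricted closure of {Year, DirID, Budget} across the fragments never reaches {Studio, Title}, so Year, DirID, Budget → Studio, Title cannot be enforced without a join — not preserved.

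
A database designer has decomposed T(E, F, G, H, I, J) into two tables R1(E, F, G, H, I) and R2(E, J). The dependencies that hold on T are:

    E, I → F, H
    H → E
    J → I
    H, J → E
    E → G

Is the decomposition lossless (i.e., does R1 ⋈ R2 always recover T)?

Common attributes: R1 ∩ R2 = {E}.
Closure of {E}: E → G applies, adding G. So (E)⁺ = {E, G}.
The closure contains neither all of R1 = {E, F, G, H, I} nor all of R2 = {E, J}, so the common attributes are not a superkey of either fragment. The join is lossy.

No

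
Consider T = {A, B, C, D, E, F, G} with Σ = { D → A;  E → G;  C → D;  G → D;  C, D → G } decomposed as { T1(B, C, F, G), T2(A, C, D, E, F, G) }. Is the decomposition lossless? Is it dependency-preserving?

lossy but dependency-preserving

Lossless test: (C, F, G)⁺ = {A, C, D, F, G}, which is a superkey of neither fragment — lossy.
Dependency preservation: every FD's attributes lie within a single fragment, so each can be enforced locally — preserved.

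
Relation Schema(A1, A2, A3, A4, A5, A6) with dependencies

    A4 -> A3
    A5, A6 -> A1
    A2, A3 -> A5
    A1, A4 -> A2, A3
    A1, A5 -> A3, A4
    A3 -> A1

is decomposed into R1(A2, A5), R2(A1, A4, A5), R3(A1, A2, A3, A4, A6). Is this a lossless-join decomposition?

Yes

Chase test. Columns are A1, A2, A3, A4, A5, A6; row i has aⱼ where attribute j ∈ Ri, else bᵢⱼ.
Initial tableau (one row per fragment):
  row 1: b11 a2 b13 b14 a5 b16
  row 2: a1 b22 b23 a4 a5 b26
  row 3: a1 a2 a3 a4 b35 a6
Rows 2 and 3 agree on A4; apply A4→A3 and equate their A3 entries.
Rows 2 and 3 agree on A1, A4; apply A1, A4→A2, A3 and equate their A2, A3 entries.
Rows 2 and 3 agree on A2, A3; apply A2, A3→A5 and equate their A5 entries.
Row 3 is now all distinguished symbols — the join is lossless.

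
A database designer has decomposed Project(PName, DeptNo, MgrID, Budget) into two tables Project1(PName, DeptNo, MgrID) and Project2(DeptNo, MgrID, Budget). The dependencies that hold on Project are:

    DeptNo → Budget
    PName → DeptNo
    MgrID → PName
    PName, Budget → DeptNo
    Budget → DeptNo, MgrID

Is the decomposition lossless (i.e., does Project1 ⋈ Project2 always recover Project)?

Common attributes: Project1 ∩ Project2 = {DeptNo, MgrID}.
Closure of {DeptNo, MgrID}: DeptNo → Budget applies, adding Budget; MgrID → PName applies, adding PName. So (DeptNo, MgrID)⁺ = {PName, DeptNo, MgrID, Budget}.
This closure contains every attribute of Project1, so Project1 ∩ Project2 → Project1. The join is lossless.

Yes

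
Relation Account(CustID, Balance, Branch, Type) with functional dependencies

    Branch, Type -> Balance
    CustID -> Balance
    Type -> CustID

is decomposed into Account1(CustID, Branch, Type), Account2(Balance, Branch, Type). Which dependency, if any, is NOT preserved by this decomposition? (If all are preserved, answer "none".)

CustID -> Balance

Check CustID → Balance: no single fragment contains all of {CustID, Balance}, and the restricted closure of {CustID} across the fragments never reaches {Balance}.
Branch, Type → Balance is preserved.
Type → CustID is preserved.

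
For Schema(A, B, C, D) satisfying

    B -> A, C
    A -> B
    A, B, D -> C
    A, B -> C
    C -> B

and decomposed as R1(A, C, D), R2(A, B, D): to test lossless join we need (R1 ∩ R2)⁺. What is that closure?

R1 ∩ R2 = {A, D}.
A → B applies, adding B
A, B, D → C applies, adding C
Closure: {A, B, C, D}.

A, B, C, D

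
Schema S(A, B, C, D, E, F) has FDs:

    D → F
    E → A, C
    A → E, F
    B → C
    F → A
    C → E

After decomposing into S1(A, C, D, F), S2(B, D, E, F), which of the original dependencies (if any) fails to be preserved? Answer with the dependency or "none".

D → F lies within S1.
E → A, C: restricted closure across fragments reaches A, C.
A → E, F: restricted closure across fragments reaches E, F.
B → C: restricted closure across fragments reaches C.
F → A lies within S1.
C → E: restricted closure across fragments reaches E.
Every dependency is enforceable on the fragments, so the decomposition is dependency-preserving.

none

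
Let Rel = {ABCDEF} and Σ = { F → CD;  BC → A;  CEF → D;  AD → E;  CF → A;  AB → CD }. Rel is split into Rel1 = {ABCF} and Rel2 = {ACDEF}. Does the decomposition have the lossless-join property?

Yes

Common attributes: Rel1 ∩ Rel2 = {ACF}.
Closure of {ACF}: F → CD applies, adding D; AD → E applies, adding E. So (ACF)⁺ = {ACDEF}.
This closure contains every attribute of Rel2, so Rel1 ∩ Rel2 → Rel2. The join is lossless.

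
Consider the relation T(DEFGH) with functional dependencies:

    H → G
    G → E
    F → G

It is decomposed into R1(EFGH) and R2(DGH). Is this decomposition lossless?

No

Common attributes: R1 ∩ R2 = {GH}.
Closure of {GH}: G → E applies, adding E. So (GH)⁺ = {EGH}.
The closure contains neither all of R1 = {EFGH} nor all of R2 = {DGH}, so the common attributes are not a superkey of either fragment. The join is lossy.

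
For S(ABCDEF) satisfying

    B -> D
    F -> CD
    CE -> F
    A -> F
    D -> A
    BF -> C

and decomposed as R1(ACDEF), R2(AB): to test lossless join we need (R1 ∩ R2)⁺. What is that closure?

R1 ∩ R2 = {A}.
A → F applies, adding F
F → CD applies, adding CD
Closure: {ACDF}.

ACDF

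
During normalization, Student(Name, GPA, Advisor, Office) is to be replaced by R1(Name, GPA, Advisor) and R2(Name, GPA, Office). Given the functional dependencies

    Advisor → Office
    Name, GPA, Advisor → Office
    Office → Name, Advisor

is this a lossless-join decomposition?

Common attributes: R1 ∩ R2 = {Name, GPA}.
No dependency enlarges {Name, GPA}, so (Name, GPA)⁺ = {Name, GPA}.
The closure contains neither all of R1 = {Name, GPA, Advisor} nor all of R2 = {Name, GPA, Office}, so the common attributes are not a superkey of either fragment. The join is lossy.

No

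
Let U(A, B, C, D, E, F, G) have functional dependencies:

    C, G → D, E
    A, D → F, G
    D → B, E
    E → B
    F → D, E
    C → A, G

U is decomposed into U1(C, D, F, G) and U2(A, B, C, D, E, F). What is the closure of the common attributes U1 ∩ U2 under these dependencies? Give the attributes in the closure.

U1 ∩ U2 = {C, D, F}.
D → B, E applies, adding B, E
C → A, G applies, adding A, G
Closure: {A, B, C, D, E, F, G}.

A, B, C, D, E, F, G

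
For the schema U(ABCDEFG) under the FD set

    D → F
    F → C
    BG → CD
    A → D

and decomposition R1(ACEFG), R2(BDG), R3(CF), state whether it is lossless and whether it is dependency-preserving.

Lossless test (chase): applying each FD to every pair of rows produces no changes in the tableau, so no row becomes fully distinguished — the join is lossy.
Dependency preservation: the restricted closure of {D} across the fragments never reaches {F}, so D → F cannot be enforced without a join — not preserved.

lossy and not dependency-preserving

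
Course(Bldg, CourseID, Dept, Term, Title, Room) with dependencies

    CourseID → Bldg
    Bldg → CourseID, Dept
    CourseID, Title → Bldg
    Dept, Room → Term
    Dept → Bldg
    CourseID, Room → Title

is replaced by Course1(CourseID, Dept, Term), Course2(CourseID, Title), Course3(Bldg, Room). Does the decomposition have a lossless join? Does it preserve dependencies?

lossy and not dependency-preserving

Lossless test (chase): Rows 1 and 2 agree on CourseID; apply CourseID→Bldg and equate their Bldg entries. Rows 1 and 2 agree on Bldg; apply Bldg→CourseID, Dept and equate their CourseID, Dept entries. No row becomes fully distinguished — the join is lossy.
Dependency preservation: the restricted closure of {CourseID} across the fragments never reaches {Bldg}, so CourseID → Bldg cannot be enforced without a join — not preserved.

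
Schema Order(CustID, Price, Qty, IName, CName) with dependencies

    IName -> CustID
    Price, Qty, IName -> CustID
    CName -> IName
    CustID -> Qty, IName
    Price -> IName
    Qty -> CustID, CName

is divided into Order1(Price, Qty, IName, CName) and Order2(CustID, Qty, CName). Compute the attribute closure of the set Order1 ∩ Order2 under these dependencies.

Order1 ∩ Order2 = {Qty, CName}.
CName → IName applies, adding IName
Qty → CustID, CName applies, adding CustID
Closure: {CustID, Qty, IName, CName}.

CustID, Qty, IName, CName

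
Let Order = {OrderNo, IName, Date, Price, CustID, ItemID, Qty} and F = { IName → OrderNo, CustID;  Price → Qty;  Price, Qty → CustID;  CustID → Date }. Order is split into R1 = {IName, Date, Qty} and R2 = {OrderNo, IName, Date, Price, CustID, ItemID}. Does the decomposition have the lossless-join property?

No

Common attributes: R1 ∩ R2 = {IName, Date}.
Closure of {IName, Date}: IName → OrderNo, CustID applies, adding OrderNo, CustID. So (IName, Date)⁺ = {OrderNo, IName, Date, CustID}.
The closure contains neither all of R1 = {IName, Date, Qty} nor all of R2 = {OrderNo, IName, Date, Price, CustID, ItemID}, so the common attributes are not a superkey of either fragment. The join is lossy.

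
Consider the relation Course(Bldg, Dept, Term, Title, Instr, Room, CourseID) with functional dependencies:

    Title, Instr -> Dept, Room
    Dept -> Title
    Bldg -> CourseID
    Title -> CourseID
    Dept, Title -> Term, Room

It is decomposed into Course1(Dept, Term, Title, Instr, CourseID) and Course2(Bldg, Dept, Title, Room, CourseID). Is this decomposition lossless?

Common attributes: Course1 ∩ Course2 = {Dept, Title, CourseID}.
Closure of {Dept, Title, CourseID}: Dept, Title → Term, Room applies, adding Term, Room. So (Dept, Title, CourseID)⁺ = {Dept, Term, Title, Room, CourseID}.
The closure contains neither all of Course1 = {Dept, Term, Title, Instr, CourseID} nor all of Course2 = {Bldg, Dept, Title, Room, CourseID}, so the common attributes are not a superkey of either fragment. The join is lossy.

No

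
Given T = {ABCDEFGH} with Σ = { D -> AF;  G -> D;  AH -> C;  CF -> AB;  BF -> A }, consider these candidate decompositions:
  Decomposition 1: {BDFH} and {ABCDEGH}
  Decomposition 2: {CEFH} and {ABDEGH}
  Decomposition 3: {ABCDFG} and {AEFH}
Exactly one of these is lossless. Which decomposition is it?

Decomposition 1

Decomposition 1: common = {BDH}, closure = {ABCDFH} → lossless.
Decomposition 2: common = {EH}, closure = {EH} → lossy.
Decomposition 3: common = {AF}, closure = {AF} → lossy.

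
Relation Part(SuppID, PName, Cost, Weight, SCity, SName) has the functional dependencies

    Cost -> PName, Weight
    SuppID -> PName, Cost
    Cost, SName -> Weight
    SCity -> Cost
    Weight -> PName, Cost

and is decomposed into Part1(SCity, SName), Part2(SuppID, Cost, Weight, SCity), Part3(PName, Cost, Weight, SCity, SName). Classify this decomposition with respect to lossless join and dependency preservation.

Lossless test (chase): Rows 2 and 3 agree on Cost; apply Cost→PName, Weight and equate their PName, Weight entries. Rows 1 and 2 agree on SCity; apply SCity→Cost and equate their Cost entries. Rows 1 and 2 agree on Cost; apply Cost→PName, Weight and equate their PName, Weight entries. No row becomes fully distinguished — the join is lossy.
Dependency preservation: SuppID → PName, Cost is not contained in any single fragment, but the restricted closure of its left-hand side across the fragments still reaches the right-hand side; the remaining FDs each lie inside some fragment. All dependencies are preserved.

lossy but dependency-preserving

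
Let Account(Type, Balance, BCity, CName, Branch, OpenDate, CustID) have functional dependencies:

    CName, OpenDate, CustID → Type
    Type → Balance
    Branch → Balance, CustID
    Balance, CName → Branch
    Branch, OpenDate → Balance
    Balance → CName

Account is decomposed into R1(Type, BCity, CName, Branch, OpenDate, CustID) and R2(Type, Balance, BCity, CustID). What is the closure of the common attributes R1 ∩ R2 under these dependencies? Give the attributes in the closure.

Type, Balance, BCity, CName, Branch, CustID

R1 ∩ R2 = {Type, BCity, CustID}.
Type → Balance applies, adding Balance
Balance → CName applies, adding CName
Balance, CName → Branch applies, adding Branch
Closure: {Type, Balance, BCity, CName, Branch, CustID}.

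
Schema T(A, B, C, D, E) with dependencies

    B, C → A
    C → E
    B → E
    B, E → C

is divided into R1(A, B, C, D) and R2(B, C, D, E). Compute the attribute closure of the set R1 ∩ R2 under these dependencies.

R1 ∩ R2 = {B, C, D}.
B, C → A applies, adding A
C → E applies, adding E
Closure: {A, B, C, D, E}.

A, B, C, D, E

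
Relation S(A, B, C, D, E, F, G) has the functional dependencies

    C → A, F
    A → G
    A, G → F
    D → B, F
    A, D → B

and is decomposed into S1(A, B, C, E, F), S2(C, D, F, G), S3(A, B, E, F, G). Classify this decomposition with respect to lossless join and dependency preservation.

Lossless test (chase): Rows 1 and 2 agree on C; apply C→A, F and equate their A, F entries. Rows 1 and 2 agree on A; apply A→G and equate their G entries. No row becomes fully distinguished — the join is lossy.
Dependency preservation: the restricted closure of {D} across the fragments never reaches {B, F}, so D → B, F cannot be enforced without a join — not preserved.

lossy and not dependency-preserving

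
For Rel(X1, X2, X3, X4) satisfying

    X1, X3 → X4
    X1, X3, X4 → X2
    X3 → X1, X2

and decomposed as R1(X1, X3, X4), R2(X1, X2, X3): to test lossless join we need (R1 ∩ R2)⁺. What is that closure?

X1, X2, X3, X4

R1 ∩ R2 = {X1, X3}.
X1, X3 → X4 applies, adding X4
X1, X3, X4 → X2 applies, adding X2
Closure: {X1, X2, X3, X4}.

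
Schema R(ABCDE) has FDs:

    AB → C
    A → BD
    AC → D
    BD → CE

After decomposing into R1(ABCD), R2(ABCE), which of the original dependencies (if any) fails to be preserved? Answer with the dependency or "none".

BD → CE

Check BD → CE: no single fragment contains all of {BCDE}, and the restricted closure of {BD} across the fragments never reaches {CE}.
AB → C is preserved.
A → BD is preserved.
AC → D is preserved.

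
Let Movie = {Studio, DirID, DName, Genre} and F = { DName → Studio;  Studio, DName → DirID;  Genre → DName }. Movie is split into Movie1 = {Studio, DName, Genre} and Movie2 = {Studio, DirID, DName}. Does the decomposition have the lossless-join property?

Common attributes: Movie1 ∩ Movie2 = {Studio, DName}.
Closure of {Studio, DName}: Studio, DName → DirID applies, adding DirID. So (Studio, DName)⁺ = {Studio, DirID, DName}.
This closure contains every attribute of Movie2, so Movie1 ∩ Movie2 → Movie2. The join is lossless.

Yes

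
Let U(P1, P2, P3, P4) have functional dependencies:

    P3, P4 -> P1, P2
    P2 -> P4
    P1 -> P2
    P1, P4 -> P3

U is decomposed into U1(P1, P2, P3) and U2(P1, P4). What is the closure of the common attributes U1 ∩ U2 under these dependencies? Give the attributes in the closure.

P1, P2, P3, P4

U1 ∩ U2 = {P1}.
P1 → P2 applies, adding P2
P2 → P4 applies, adding P4
P1, P4 → P3 applies, adding P3
Closure: {P1, P2, P3, P4}.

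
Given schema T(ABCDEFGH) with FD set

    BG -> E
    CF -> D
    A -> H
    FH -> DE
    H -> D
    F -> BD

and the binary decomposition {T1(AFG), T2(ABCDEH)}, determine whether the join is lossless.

Common attributes: T1 ∩ T2 = {A}.
Closure of {A}: A → H applies, adding H; H → D applies, adding D. So (A)⁺ = {ADH}.
The closure contains neither all of T1 = {AFG} nor all of T2 = {ABCDEH}, so the common attributes are not a superkey of either fragment. The join is lossy.

No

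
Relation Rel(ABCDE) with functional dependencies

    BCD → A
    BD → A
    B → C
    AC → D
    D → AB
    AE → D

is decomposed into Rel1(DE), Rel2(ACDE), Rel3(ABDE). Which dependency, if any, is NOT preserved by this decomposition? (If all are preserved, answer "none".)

B → C

Check B → C: no single fragment contains all of {BC}, and the restricted closure of {B} across the fragments never reaches {C}.
BCD → A is preserved.
BD → A is preserved.
AC → D is preserved.
D → AB is preserved.
AE → D is preserved.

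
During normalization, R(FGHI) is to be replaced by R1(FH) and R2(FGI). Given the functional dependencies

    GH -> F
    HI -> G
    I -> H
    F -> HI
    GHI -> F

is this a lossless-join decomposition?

Common attributes: R1 ∩ R2 = {F}.
Closure of {F}: F → HI applies, adding HI; HI → G applies, adding G. So (F)⁺ = {FGHI}.
This closure contains every attribute of R1, so R1 ∩ R2 → R1. The join is lossless.

Yes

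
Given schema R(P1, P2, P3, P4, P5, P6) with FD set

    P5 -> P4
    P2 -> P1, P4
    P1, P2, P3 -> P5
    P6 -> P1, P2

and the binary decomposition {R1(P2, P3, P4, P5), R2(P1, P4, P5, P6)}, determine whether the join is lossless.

No

Common attributes: R1 ∩ R2 = {P4, P5}.
No dependency enlarges {P4, P5}, so (P4, P5)⁺ = {P4, P5}.
The closure contains neither all of R1 = {P2, P3, P4, P5} nor all of R2 = {P1, P4, P5, P6}, so the common attributes are not a superkey of either fragment. The join is lossy.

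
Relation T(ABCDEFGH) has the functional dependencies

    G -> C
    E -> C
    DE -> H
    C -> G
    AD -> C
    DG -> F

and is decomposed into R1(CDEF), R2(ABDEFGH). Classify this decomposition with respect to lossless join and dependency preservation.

lossless but not dependency-preserving

Lossless test: (DEF)⁺ = {CDEFGH}, which contains all of one fragment — lossless.
Dependency preservation: the restricted closure of {G} across the fragments never reaches {C}, so G → C cannot be enforced without a join — not preserved.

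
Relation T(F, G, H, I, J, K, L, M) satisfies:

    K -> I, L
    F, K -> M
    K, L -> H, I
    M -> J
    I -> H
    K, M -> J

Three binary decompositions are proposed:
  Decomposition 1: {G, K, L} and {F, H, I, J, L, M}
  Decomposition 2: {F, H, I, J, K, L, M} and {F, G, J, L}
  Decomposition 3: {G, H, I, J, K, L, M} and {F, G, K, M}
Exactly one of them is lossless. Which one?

Decomposition 1: common = {L}, closure = {L} → lossy.
Decomposition 2: common = {F, J, L}, closure = {F, J, L} → lossy.
Decomposition 3: common = {G, K, M}, closure = {G, H, I, J, K, L, M} → lossless.

Decomposition 3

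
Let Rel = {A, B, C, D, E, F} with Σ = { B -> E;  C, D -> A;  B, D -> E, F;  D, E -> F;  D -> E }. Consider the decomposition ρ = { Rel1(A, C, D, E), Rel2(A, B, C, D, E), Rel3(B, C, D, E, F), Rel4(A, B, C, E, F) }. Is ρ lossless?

Yes

Chase test. Columns are A, B, C, D, E, F; row i has aⱼ where attribute j ∈ Reli, else bᵢⱼ.
Initial tableau (one row per fragment):
  row 1: a1 b12 a3 a4 a5 b16
  row 2: a1 a2 a3 a4 a5 b26
  row 3: b31 a2 a3 a4 a5 a6
  row 4: a1 a2 a3 b44 a5 a6
Rows 1 and 3 agree on C, D; apply C, D→A and equate their A entries.
Rows 2 and 3 agree on B, D; apply B, D→E, F and equate their E, F entries.
Rows 1 and 2 agree on D, E; apply D, E→F and equate their F entries.
Row 2 is now all distinguished symbols — the join is lossless.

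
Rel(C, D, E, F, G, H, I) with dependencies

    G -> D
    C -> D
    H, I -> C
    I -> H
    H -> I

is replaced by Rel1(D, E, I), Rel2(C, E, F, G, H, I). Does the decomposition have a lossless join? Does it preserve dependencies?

lossless but not dependency-preserving

Lossless test: (E, I)⁺ = {C, D, E, H, I}, which contains all of one fragment — lossless.
Dependency preservation: the restricted closure of {G} across the fragments never reaches {D}, so G → D cannot be enforced without a join — not preserved.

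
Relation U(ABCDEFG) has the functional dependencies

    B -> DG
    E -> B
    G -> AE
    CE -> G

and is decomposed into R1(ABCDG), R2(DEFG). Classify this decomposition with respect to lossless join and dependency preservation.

lossy but dependency-preserving

Lossless test: (DG)⁺ = {ABDEG}, which is a superkey of neither fragment — lossy.
Dependency preservation: E → B; G → AE; CE → G are not contained in any single fragment, but the restricted closure of each left-hand side across the fragments still reaches the right-hand side; the remaining FDs each lie inside some fragment. All dependencies are preserved.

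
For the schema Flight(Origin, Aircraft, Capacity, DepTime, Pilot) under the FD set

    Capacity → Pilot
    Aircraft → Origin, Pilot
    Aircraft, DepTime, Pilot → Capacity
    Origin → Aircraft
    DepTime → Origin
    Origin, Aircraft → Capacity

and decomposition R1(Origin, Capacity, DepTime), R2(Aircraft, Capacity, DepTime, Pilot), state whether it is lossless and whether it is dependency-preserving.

Lossless test: (Capacity, DepTime)⁺ = {Origin, Aircraft, Capacity, DepTime, Pilot}, which contains all of one fragment — lossless.
Dependency preservation: the restricted closure of {Aircraft} across the fragments never reaches {Origin, Pilot}, so Aircraft → Origin, Pilot cannot be enforced without a join — not preserved.

lossless but not dependency-preserving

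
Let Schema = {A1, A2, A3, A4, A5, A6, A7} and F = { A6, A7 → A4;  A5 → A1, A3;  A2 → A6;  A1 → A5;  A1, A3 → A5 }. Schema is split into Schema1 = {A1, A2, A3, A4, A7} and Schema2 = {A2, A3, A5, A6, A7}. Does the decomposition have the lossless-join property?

Common attributes: Schema1 ∩ Schema2 = {A2, A3, A7}.
Closure of {A2, A3, A7}: A2 → A6 applies, adding A6; A6, A7 → A4 applies, adding A4. So (A2, A3, A7)⁺ = {A2, A3, A4, A6, A7}.
The closure contains neither all of Schema1 = {A1, A2, A3, A4, A7} nor all of Schema2 = {A2, A3, A5, A6, A7}, so the common attributes are not a superkey of either fragment. The join is lossy.

No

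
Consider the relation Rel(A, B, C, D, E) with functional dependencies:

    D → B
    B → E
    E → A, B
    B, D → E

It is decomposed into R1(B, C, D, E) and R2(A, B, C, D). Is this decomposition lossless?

Common attributes: R1 ∩ R2 = {B, C, D}.
Closure of {B, C, D}: B → E applies, adding E; E → A, B applies, adding A. So (B, C, D)⁺ = {A, B, C, D, E}.
This closure contains every attribute of R1, so R1 ∩ R2 → R1. The join is lossless.

Yes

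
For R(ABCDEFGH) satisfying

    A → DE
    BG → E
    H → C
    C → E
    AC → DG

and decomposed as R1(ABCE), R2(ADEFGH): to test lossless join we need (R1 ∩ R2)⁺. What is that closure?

R1 ∩ R2 = {AE}.
A → DE applies, adding D
Closure: {ADE}.

ADE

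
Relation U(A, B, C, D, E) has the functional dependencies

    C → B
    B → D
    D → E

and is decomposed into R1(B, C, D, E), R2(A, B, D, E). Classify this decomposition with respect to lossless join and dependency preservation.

lossy but dependency-preserving

Lossless test: (B, D, E)⁺ = {B, D, E}, which is a superkey of neither fragment — lossy.
Dependency preservation: every FD's attributes lie within a single fragment, so each can be enforced locally — preserved.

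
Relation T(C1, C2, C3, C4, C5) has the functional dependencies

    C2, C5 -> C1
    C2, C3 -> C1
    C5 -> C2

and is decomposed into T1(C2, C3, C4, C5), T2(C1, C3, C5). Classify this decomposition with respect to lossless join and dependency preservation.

Lossless test: (C3, C5)⁺ = {C1, C2, C3, C5}, which contains all of one fragment — lossless.
Dependency preservation: the restricted closure of {C2, C3} across the fragments never reaches {C1}, so C2, C3 → C1 cannot be enforced without a join — not preserved.

lossless but not dependency-preserving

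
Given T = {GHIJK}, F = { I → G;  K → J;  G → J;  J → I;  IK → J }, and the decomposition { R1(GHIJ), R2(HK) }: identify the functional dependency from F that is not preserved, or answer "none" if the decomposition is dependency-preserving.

K → J

Check K → J: no single fragment contains all of {JK}, and the restricted closure of {K} across the fragments never reaches {J}.
I → G is preserved.
G → J is preserved.
J → I is preserved.
IK → J is preserved.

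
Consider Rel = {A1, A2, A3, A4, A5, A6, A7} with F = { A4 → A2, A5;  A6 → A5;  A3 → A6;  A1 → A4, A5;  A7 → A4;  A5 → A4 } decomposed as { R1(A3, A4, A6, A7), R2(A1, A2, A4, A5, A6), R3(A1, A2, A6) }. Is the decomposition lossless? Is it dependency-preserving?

lossy but dependency-preserving

Lossless test (chase): Rows 1 and 2 agree on A4; apply A4→A2, A5 and equate their A2, A5 entries. Rows 1 and 3 agree on A6; apply A6→A5 and equate their A5 entries. Rows 2 and 3 agree on A1; apply A1→A4, A5 and equate their A4, A5 entries. No row becomes fully distinguished — the join is lossy.
Dependency preservation: every FD's attributes lie within a single fragment, so each can be enforced locally — preserved.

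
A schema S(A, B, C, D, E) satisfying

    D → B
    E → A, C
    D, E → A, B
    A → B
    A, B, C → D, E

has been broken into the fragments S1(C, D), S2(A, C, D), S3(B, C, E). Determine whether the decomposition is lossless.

No

Chase test. Columns are A, B, C, D, E; row i has aⱼ where attribute j ∈ Si, else bᵢⱼ.
Initial tableau (one row per fragment):
  row 1: b11 b12 a3 a4 b15
  row 2: a1 b22 a3 a4 b25
  row 3: b31 a2 a3 b34 a5
Rows 1 and 2 agree on D; apply D→B and equate their B entries.
No row becomes fully distinguished — the join is lossy.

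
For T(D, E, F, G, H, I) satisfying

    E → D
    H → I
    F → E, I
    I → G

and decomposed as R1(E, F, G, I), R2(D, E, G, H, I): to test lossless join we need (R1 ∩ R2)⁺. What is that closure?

D, E, G, I

R1 ∩ R2 = {E, G, I}.
E → D applies, adding D
Closure: {D, E, G, I}.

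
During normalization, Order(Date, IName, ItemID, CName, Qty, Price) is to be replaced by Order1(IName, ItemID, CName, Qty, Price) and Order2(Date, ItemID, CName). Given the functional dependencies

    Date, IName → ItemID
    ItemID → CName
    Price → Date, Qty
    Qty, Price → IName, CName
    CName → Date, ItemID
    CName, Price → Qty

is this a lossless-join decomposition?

Yes

Common attributes: Order1 ∩ Order2 = {ItemID, CName}.
Closure of {ItemID, CName}: CName → Date, ItemID applies, adding Date. So (ItemID, CName)⁺ = {Date, ItemID, CName}.
This closure contains every attribute of Order2, so Order1 ∩ Order2 → Order2. The join is lossless.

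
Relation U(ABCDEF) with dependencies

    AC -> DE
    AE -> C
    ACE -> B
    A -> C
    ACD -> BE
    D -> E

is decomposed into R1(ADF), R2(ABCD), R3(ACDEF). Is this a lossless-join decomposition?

Chase test. Columns are ABCDEF; row i has aⱼ where attribute j ∈ Ri, else bᵢⱼ.
Initial tableau (one row per fragment):
  row 1: a1 b12 b13 a4 b15 a6
  row 2: a1 a2 a3 a4 b25 b26
  row 3: a1 b32 a3 a4 a5 a6
Rows 2 and 3 agree on AC; apply AC→DE and equate their DE entries.
Rows 2 and 3 agree on ACE; apply ACE→B and equate their B entries.
Rows 1 and 2 agree on A; apply A→C and equate their C entries.
Rows 1 and 2 agree on ACD; apply ACD→BE and equate their BE entries.
Row 1 is now all distinguished symbols — the join is lossless.

Yes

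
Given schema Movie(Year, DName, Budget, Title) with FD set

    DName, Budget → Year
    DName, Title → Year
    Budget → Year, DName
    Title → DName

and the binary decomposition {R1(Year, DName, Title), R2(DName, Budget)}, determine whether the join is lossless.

No

Common attributes: R1 ∩ R2 = {DName}.
No dependency enlarges {DName}, so (DName)⁺ = {DName}.
The closure contains neither all of R1 = {Year, DName, Title} nor all of R2 = {DName, Budget}, so the common attributes are not a superkey of either fragment. The join is lossy.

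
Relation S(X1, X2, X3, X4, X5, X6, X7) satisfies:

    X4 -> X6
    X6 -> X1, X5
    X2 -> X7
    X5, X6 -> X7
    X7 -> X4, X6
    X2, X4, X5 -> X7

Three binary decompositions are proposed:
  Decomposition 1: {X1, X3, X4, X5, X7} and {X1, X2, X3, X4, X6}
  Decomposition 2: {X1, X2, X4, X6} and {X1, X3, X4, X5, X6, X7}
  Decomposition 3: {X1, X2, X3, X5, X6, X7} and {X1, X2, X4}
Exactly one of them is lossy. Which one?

Decomposition 2

Decomposition 1: common = {X1, X3, X4}, closure = {X1, X3, X4, X5, X6, X7} → lossless.
Decomposition 2: common = {X1, X4, X6}, closure = {X1, X4, X5, X6, X7} → lossy.
Decomposition 3: common = {X1, X2}, closure = {X1, X2, X4, X5, X6, X7} → lossless.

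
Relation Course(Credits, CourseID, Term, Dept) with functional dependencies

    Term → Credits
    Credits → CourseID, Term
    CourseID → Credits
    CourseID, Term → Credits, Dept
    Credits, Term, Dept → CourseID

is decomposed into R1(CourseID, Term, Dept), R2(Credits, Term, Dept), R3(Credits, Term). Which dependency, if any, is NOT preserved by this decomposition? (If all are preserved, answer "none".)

none

Term → Credits lies within R2.
Credits → CourseID, Term: restricted closure across fragments reaches CourseID, Term.
CourseID → Credits: restricted closure across fragments reaches Credits.
CourseID, Term → Credits, Dept: restricted closure across fragments reaches Credits, Dept.
Credits, Term, Dept → CourseID: restricted closure across fragments reaches CourseID.
Every dependency is enforceable on the fragments, so the decomposition is dependency-preserving.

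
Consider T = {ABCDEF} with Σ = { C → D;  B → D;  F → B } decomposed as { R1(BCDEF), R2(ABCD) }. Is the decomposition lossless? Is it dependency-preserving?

lossy but dependency-preserving

Lossless test: (BCD)⁺ = {BCD}, which is a superkey of neither fragment — lossy.
Dependency preservation: every FD's attributes lie within a single fragment, so each can be enforced locally — preserved.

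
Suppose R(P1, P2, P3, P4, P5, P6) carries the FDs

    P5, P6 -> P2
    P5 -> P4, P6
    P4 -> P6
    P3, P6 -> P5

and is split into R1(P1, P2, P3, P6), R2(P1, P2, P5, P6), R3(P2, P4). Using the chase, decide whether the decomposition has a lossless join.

Chase test. Columns are P1, P2, P3, P4, P5, P6; row i has aⱼ where attribute j ∈ Ri, else bᵢⱼ.
Initial tableau (one row per fragment):
  row 1: a1 a2 a3 b14 b15 a6
  row 2: a1 a2 b23 b24 a5 a6
  row 3: b31 a2 b33 a4 b35 b36
No row becomes fully distinguished — the join is lossy.

No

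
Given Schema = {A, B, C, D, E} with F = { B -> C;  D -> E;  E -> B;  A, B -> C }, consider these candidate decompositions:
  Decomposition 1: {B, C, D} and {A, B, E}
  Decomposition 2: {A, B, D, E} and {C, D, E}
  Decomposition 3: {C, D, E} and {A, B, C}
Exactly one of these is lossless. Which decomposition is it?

Decomposition 1: common = {B}, closure = {B, C} → lossy.
Decomposition 2: common = {D, E}, closure = {B, C, D, E} → lossless.
Decomposition 3: common = {C}, closure = {C} → lossy.

Decomposition 2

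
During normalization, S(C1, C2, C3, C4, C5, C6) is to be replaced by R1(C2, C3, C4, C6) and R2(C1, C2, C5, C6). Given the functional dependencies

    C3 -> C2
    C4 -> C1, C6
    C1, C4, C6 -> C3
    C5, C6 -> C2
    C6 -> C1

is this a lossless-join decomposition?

No

Common attributes: R1 ∩ R2 = {C2, C6}.
Closure of {C2, C6}: C6 → C1 applies, adding C1. So (C2, C6)⁺ = {C1, C2, C6}.
The closure contains neither all of R1 = {C2, C3, C4, C6} nor all of R2 = {C1, C2, C5, C6}, so the common attributes are not a superkey of either fragment. The join is lossy.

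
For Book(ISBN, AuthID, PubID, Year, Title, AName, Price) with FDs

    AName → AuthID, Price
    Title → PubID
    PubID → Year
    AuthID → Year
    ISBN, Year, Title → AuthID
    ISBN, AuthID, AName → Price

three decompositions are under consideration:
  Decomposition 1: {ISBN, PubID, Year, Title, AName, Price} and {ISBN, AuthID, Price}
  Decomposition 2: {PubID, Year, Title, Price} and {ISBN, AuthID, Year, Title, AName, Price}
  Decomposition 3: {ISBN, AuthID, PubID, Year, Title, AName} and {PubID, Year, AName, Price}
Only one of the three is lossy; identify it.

Decomposition 1: common = {ISBN, Price}, closure = {ISBN, Price} → lossy.
Decomposition 2: common = {Year, Title, Price}, closure = {PubID, Year, Title, Price} → lossless.
Decomposition 3: common = {PubID, Year, AName}, closure = {AuthID, PubID, Year, AName, Price} → lossless.

Decomposition 1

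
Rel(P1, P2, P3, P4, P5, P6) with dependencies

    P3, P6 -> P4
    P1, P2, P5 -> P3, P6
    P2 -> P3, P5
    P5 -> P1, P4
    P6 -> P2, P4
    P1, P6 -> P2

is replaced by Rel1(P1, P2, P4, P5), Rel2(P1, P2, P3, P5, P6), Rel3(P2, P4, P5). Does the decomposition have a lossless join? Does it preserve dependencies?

Lossless test (chase): Rows 1 and 2 agree on P1, P2, P5; apply P1, P2, P5→P3, P6 and equate their P3, P6 entries. Rows 1 and 3 agree on P2; apply P2→P3, P5 and equate their P3, P5 entries. Rows 1 and 2 agree on P5; apply P5→P1, P4 and equate their P1, P4 entries. Rows 1 and 3 agree on P5; apply P5→P1, P4 and equate their P1, P4 entries. Rows 1 and 3 agree on P1, P2, P5; apply P1, P2, P5→P3, P6 and equate their P3, P6 entries. Row 1 is now all distinguished symbols — the join is lossless.
Dependency preservation: P3, P6 → P4; P6 → P2, P4 are not contained in any single fragment, but the restricted closure of each left-hand side across the fragments still reaches the right-hand side; the remaining FDs each lie inside some fragment. All dependencies are preserved.

lossless and dependency-preserving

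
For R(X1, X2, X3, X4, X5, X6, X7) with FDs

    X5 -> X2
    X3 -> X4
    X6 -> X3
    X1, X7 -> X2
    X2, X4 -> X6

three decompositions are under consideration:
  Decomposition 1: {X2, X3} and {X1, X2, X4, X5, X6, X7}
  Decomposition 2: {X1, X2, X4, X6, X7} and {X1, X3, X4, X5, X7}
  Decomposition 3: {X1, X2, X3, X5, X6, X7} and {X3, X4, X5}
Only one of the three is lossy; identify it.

Decomposition 1

Decomposition 1: common = {X2}, closure = {X2} → lossy.
Decomposition 2: common = {X1, X4, X7}, closure = {X1, X2, X3, X4, X6, X7} → lossless.
Decomposition 3: common = {X3, X5}, closure = {X2, X3, X4, X5, X6} → lossless.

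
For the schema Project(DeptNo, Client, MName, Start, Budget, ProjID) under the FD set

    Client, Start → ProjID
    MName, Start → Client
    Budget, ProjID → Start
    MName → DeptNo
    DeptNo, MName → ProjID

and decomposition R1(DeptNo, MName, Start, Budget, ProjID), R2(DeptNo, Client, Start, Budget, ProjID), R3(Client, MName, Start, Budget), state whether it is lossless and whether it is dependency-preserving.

lossless and dependency-preserving

Lossless test (chase): Rows 2 and 3 agree on Client, Start; apply Client, Start→ProjID and equate their ProjID entries. Rows 1 and 3 agree on MName, Start; apply MName, Start→Client and equate their Client entries. Rows 1 and 3 agree on MName; apply MName→DeptNo and equate their DeptNo entries. Row 1 is now all distinguished symbols — the join is lossless.
Dependency preservation: every FD's attributes lie within a single fragment, so each can be enforced locally — preserved.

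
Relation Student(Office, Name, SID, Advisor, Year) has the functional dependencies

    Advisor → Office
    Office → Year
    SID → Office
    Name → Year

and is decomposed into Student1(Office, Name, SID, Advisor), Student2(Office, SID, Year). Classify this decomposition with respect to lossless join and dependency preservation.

Lossless test: (Office, SID)⁺ = {Office, SID, Year}, which contains all of one fragment — lossless.
Dependency preservation: the restricted closure of {Name} across the fragments never reaches {Year}, so Name → Year cannot be enforced without a join — not preserved.

lossless but not dependency-preserving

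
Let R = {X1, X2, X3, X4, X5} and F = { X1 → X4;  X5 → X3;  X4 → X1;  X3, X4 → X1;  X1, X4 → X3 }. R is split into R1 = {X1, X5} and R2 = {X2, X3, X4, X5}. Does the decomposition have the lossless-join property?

Common attributes: R1 ∩ R2 = {X5}.
Closure of {X5}: X5 → X3 applies, adding X3. So (X5)⁺ = {X3, X5}.
The closure contains neither all of R1 = {X1, X5} nor all of R2 = {X2, X3, X4, X5}, so the common attributes are not a superkey of either fragment. The join is lossy.

No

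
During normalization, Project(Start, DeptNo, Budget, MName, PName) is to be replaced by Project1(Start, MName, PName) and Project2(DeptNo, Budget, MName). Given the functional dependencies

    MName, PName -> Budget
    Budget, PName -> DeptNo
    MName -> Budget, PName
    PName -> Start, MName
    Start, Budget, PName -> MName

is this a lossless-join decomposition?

Yes

Common attributes: Project1 ∩ Project2 = {MName}.
Closure of {MName}: MName → Budget, PName applies, adding Budget, PName; PName → Start, MName applies, adding Start; Budget, PName → DeptNo applies, adding DeptNo. So (MName)⁺ = {Start, DeptNo, Budget, MName, PName}.
This closure contains every attribute of Project1, so Project1 ∩ Project2 → Project1. The join is lossless.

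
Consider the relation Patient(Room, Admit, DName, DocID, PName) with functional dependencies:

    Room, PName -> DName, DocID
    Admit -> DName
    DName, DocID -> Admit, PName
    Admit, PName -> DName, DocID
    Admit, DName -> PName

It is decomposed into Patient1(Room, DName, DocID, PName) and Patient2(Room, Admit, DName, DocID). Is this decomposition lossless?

Yes

Common attributes: Patient1 ∩ Patient2 = {Room, DName, DocID}.
Closure of {Room, DName, DocID}: DName, DocID → Admit, PName applies, adding Admit, PName. So (Room, DName, DocID)⁺ = {Room, Admit, DName, DocID, PName}.
This closure contains every attribute of Patient1, so Patient1 ∩ Patient2 → Patient1. The join is lossless.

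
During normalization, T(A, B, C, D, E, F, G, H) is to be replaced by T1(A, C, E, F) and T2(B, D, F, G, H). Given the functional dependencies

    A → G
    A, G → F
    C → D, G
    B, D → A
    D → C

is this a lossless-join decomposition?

Common attributes: T1 ∩ T2 = {F}.
No dependency enlarges {F}, so (F)⁺ = {F}.
The closure contains neither all of T1 = {A, C, E, F} nor all of T2 = {B, D, F, G, H}, so the common attributes are not a superkey of either fragment. The join is lossy.

No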